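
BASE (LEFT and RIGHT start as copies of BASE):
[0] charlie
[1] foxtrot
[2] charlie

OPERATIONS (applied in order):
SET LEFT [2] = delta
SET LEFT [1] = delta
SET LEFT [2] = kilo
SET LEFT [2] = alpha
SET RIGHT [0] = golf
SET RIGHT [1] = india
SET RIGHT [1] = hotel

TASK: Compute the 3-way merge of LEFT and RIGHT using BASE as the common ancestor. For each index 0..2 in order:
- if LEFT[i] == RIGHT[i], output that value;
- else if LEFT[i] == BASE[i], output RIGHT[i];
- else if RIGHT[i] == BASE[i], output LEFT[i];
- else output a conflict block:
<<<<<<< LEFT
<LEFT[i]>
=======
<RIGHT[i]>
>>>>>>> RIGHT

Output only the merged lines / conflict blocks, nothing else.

Final LEFT:  [charlie, delta, alpha]
Final RIGHT: [golf, hotel, charlie]
i=0: L=charlie=BASE, R=golf -> take RIGHT -> golf
i=1: BASE=foxtrot L=delta R=hotel all differ -> CONFLICT
i=2: L=alpha, R=charlie=BASE -> take LEFT -> alpha

Answer: golf
<<<<<<< LEFT
delta
=======
hotel
>>>>>>> RIGHT
alpha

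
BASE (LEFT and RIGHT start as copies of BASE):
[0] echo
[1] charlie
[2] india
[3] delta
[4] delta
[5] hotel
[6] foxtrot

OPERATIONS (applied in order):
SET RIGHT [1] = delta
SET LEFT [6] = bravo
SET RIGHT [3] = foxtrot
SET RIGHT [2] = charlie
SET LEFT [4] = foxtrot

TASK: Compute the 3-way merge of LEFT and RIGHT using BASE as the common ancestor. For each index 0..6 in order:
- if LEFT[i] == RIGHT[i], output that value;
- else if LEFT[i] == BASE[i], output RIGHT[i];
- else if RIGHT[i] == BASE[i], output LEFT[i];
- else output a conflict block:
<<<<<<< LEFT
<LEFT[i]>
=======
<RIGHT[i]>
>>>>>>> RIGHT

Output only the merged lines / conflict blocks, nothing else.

Answer: echo
delta
charlie
foxtrot
foxtrot
hotel
bravo

Derivation:
Final LEFT:  [echo, charlie, india, delta, foxtrot, hotel, bravo]
Final RIGHT: [echo, delta, charlie, foxtrot, delta, hotel, foxtrot]
i=0: L=echo R=echo -> agree -> echo
i=1: L=charlie=BASE, R=delta -> take RIGHT -> delta
i=2: L=india=BASE, R=charlie -> take RIGHT -> charlie
i=3: L=delta=BASE, R=foxtrot -> take RIGHT -> foxtrot
i=4: L=foxtrot, R=delta=BASE -> take LEFT -> foxtrot
i=5: L=hotel R=hotel -> agree -> hotel
i=6: L=bravo, R=foxtrot=BASE -> take LEFT -> bravo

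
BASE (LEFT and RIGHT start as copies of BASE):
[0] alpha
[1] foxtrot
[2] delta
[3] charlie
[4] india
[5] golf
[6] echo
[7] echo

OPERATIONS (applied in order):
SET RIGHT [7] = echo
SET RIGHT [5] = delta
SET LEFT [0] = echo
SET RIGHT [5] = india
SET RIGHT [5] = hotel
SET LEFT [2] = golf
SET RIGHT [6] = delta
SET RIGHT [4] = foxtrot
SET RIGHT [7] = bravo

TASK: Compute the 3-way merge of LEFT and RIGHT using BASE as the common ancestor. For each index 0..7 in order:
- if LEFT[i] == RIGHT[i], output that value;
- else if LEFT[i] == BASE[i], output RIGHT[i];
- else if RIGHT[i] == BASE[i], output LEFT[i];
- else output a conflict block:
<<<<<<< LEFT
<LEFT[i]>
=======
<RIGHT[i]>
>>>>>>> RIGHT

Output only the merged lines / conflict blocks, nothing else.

Final LEFT:  [echo, foxtrot, golf, charlie, india, golf, echo, echo]
Final RIGHT: [alpha, foxtrot, delta, charlie, foxtrot, hotel, delta, bravo]
i=0: L=echo, R=alpha=BASE -> take LEFT -> echo
i=1: L=foxtrot R=foxtrot -> agree -> foxtrot
i=2: L=golf, R=delta=BASE -> take LEFT -> golf
i=3: L=charlie R=charlie -> agree -> charlie
i=4: L=india=BASE, R=foxtrot -> take RIGHT -> foxtrot
i=5: L=golf=BASE, R=hotel -> take RIGHT -> hotel
i=6: L=echo=BASE, R=delta -> take RIGHT -> delta
i=7: L=echo=BASE, R=bravo -> take RIGHT -> bravo

Answer: echo
foxtrot
golf
charlie
foxtrot
hotel
delta
bravo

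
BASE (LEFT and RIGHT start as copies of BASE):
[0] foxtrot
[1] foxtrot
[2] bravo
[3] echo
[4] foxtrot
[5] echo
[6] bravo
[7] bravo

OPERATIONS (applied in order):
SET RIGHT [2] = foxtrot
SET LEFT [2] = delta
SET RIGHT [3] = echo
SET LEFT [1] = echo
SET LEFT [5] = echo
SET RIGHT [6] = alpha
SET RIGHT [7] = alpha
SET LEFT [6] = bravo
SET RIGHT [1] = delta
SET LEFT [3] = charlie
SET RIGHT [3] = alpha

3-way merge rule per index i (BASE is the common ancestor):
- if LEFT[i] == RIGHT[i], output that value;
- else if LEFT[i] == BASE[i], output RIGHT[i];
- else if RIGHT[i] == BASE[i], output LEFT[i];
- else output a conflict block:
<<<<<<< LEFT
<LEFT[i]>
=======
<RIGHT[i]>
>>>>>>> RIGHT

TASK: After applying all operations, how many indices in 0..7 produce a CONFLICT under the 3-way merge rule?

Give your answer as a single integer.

Answer: 3

Derivation:
Final LEFT:  [foxtrot, echo, delta, charlie, foxtrot, echo, bravo, bravo]
Final RIGHT: [foxtrot, delta, foxtrot, alpha, foxtrot, echo, alpha, alpha]
i=0: L=foxtrot R=foxtrot -> agree -> foxtrot
i=1: BASE=foxtrot L=echo R=delta all differ -> CONFLICT
i=2: BASE=bravo L=delta R=foxtrot all differ -> CONFLICT
i=3: BASE=echo L=charlie R=alpha all differ -> CONFLICT
i=4: L=foxtrot R=foxtrot -> agree -> foxtrot
i=5: L=echo R=echo -> agree -> echo
i=6: L=bravo=BASE, R=alpha -> take RIGHT -> alpha
i=7: L=bravo=BASE, R=alpha -> take RIGHT -> alpha
Conflict count: 3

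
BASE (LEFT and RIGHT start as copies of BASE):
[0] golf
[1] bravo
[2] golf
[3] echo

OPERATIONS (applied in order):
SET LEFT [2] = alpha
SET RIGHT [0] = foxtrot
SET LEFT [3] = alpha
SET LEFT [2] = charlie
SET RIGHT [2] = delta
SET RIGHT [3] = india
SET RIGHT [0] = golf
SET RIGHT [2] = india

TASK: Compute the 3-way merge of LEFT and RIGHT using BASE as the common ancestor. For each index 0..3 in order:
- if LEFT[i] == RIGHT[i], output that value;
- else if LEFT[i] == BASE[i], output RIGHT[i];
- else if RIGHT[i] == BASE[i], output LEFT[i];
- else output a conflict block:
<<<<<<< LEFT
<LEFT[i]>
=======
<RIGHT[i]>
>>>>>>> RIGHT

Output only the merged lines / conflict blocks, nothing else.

Final LEFT:  [golf, bravo, charlie, alpha]
Final RIGHT: [golf, bravo, india, india]
i=0: L=golf R=golf -> agree -> golf
i=1: L=bravo R=bravo -> agree -> bravo
i=2: BASE=golf L=charlie R=india all differ -> CONFLICT
i=3: BASE=echo L=alpha R=india all differ -> CONFLICT

Answer: golf
bravo
<<<<<<< LEFT
charlie
=======
india
>>>>>>> RIGHT
<<<<<<< LEFT
alpha
=======
india
>>>>>>> RIGHT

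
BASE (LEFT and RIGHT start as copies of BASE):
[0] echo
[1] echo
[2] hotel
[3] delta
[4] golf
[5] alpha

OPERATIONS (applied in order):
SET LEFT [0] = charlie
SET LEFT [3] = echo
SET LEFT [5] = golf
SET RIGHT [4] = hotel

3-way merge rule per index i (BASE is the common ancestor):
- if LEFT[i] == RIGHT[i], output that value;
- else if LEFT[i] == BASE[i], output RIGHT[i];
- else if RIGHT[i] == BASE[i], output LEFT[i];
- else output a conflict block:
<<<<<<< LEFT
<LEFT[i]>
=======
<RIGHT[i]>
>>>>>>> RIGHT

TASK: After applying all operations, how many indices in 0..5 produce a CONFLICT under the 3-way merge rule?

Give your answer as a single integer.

Answer: 0

Derivation:
Final LEFT:  [charlie, echo, hotel, echo, golf, golf]
Final RIGHT: [echo, echo, hotel, delta, hotel, alpha]
i=0: L=charlie, R=echo=BASE -> take LEFT -> charlie
i=1: L=echo R=echo -> agree -> echo
i=2: L=hotel R=hotel -> agree -> hotel
i=3: L=echo, R=delta=BASE -> take LEFT -> echo
i=4: L=golf=BASE, R=hotel -> take RIGHT -> hotel
i=5: L=golf, R=alpha=BASE -> take LEFT -> golf
Conflict count: 0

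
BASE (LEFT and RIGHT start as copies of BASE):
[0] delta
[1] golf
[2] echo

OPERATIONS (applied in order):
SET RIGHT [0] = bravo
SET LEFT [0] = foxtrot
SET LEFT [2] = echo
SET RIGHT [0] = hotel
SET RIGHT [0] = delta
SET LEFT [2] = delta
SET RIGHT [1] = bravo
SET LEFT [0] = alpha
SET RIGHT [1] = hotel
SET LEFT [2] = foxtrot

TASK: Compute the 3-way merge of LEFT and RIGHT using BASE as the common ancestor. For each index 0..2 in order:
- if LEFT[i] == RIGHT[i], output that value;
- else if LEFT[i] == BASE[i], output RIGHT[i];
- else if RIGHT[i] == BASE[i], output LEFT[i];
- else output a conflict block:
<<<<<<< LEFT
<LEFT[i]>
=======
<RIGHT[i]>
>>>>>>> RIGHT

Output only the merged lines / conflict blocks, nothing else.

Final LEFT:  [alpha, golf, foxtrot]
Final RIGHT: [delta, hotel, echo]
i=0: L=alpha, R=delta=BASE -> take LEFT -> alpha
i=1: L=golf=BASE, R=hotel -> take RIGHT -> hotel
i=2: L=foxtrot, R=echo=BASE -> take LEFT -> foxtrot

Answer: alpha
hotel
foxtrot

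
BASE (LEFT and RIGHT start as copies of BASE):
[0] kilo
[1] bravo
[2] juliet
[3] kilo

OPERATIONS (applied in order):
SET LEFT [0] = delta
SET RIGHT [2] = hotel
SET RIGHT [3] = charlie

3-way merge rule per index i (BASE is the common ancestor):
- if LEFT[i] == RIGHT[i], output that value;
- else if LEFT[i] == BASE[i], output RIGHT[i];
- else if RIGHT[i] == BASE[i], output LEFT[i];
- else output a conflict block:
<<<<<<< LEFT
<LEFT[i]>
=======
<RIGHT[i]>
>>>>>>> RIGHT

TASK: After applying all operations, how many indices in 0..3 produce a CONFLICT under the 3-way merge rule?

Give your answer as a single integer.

Final LEFT:  [delta, bravo, juliet, kilo]
Final RIGHT: [kilo, bravo, hotel, charlie]
i=0: L=delta, R=kilo=BASE -> take LEFT -> delta
i=1: L=bravo R=bravo -> agree -> bravo
i=2: L=juliet=BASE, R=hotel -> take RIGHT -> hotel
i=3: L=kilo=BASE, R=charlie -> take RIGHT -> charlie
Conflict count: 0

Answer: 0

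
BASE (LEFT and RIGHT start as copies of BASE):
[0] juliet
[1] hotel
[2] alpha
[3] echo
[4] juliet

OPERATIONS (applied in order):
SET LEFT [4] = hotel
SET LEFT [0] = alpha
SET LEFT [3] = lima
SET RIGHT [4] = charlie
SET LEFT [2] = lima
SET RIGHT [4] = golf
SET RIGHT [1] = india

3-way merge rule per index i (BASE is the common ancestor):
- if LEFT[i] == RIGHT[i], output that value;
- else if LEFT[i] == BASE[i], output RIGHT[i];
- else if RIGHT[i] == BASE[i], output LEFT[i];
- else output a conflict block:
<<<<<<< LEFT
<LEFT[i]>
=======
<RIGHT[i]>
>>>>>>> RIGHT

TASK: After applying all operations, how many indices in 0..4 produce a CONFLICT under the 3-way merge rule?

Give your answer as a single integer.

Final LEFT:  [alpha, hotel, lima, lima, hotel]
Final RIGHT: [juliet, india, alpha, echo, golf]
i=0: L=alpha, R=juliet=BASE -> take LEFT -> alpha
i=1: L=hotel=BASE, R=india -> take RIGHT -> india
i=2: L=lima, R=alpha=BASE -> take LEFT -> lima
i=3: L=lima, R=echo=BASE -> take LEFT -> lima
i=4: BASE=juliet L=hotel R=golf all differ -> CONFLICT
Conflict count: 1

Answer: 1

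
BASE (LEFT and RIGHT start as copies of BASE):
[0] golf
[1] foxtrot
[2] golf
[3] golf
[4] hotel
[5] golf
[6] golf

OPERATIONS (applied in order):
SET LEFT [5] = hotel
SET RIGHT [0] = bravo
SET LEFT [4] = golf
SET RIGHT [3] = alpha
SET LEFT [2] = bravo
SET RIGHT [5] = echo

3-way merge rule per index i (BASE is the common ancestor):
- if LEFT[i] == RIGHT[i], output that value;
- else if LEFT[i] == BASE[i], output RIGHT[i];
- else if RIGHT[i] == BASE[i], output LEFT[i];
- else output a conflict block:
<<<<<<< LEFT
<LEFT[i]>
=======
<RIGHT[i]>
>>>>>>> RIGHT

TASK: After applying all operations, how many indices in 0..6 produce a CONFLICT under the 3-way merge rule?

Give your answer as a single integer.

Answer: 1

Derivation:
Final LEFT:  [golf, foxtrot, bravo, golf, golf, hotel, golf]
Final RIGHT: [bravo, foxtrot, golf, alpha, hotel, echo, golf]
i=0: L=golf=BASE, R=bravo -> take RIGHT -> bravo
i=1: L=foxtrot R=foxtrot -> agree -> foxtrot
i=2: L=bravo, R=golf=BASE -> take LEFT -> bravo
i=3: L=golf=BASE, R=alpha -> take RIGHT -> alpha
i=4: L=golf, R=hotel=BASE -> take LEFT -> golf
i=5: BASE=golf L=hotel R=echo all differ -> CONFLICT
i=6: L=golf R=golf -> agree -> golf
Conflict count: 1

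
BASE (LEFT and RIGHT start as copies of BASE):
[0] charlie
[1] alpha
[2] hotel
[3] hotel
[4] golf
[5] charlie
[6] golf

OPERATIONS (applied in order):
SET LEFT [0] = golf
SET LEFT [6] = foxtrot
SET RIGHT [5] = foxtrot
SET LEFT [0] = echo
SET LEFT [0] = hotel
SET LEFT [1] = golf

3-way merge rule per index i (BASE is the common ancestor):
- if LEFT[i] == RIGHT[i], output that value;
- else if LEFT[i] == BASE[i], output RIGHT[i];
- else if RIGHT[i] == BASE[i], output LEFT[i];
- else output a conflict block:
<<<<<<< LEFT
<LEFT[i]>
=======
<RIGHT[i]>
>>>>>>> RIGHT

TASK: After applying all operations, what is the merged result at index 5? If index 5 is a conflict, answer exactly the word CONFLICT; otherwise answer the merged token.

Answer: foxtrot

Derivation:
Final LEFT:  [hotel, golf, hotel, hotel, golf, charlie, foxtrot]
Final RIGHT: [charlie, alpha, hotel, hotel, golf, foxtrot, golf]
i=0: L=hotel, R=charlie=BASE -> take LEFT -> hotel
i=1: L=golf, R=alpha=BASE -> take LEFT -> golf
i=2: L=hotel R=hotel -> agree -> hotel
i=3: L=hotel R=hotel -> agree -> hotel
i=4: L=golf R=golf -> agree -> golf
i=5: L=charlie=BASE, R=foxtrot -> take RIGHT -> foxtrot
i=6: L=foxtrot, R=golf=BASE -> take LEFT -> foxtrot
Index 5 -> foxtrot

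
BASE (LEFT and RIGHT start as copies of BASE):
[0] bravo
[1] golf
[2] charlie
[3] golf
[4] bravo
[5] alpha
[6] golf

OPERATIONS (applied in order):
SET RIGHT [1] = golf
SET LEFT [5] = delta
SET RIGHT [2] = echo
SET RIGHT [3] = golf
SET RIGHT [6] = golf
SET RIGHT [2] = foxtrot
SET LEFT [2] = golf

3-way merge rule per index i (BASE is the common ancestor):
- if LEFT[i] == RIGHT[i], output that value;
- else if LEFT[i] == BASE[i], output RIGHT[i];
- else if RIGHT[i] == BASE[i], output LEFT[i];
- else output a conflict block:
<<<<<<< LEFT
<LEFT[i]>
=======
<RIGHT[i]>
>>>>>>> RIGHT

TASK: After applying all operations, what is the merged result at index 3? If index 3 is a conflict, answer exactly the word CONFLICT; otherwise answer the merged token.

Answer: golf

Derivation:
Final LEFT:  [bravo, golf, golf, golf, bravo, delta, golf]
Final RIGHT: [bravo, golf, foxtrot, golf, bravo, alpha, golf]
i=0: L=bravo R=bravo -> agree -> bravo
i=1: L=golf R=golf -> agree -> golf
i=2: BASE=charlie L=golf R=foxtrot all differ -> CONFLICT
i=3: L=golf R=golf -> agree -> golf
i=4: L=bravo R=bravo -> agree -> bravo
i=5: L=delta, R=alpha=BASE -> take LEFT -> delta
i=6: L=golf R=golf -> agree -> golf
Index 3 -> golf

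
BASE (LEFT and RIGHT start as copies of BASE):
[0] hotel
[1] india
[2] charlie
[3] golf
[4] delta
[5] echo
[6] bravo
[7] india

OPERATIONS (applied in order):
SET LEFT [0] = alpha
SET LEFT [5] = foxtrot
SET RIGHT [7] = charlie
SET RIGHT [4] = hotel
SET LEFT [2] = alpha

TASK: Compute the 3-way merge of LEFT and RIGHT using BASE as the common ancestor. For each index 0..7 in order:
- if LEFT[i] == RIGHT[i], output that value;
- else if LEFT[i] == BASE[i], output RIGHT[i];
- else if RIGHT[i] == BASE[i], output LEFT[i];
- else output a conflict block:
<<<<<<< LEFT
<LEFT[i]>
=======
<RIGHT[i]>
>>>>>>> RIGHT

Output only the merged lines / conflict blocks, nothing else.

Final LEFT:  [alpha, india, alpha, golf, delta, foxtrot, bravo, india]
Final RIGHT: [hotel, india, charlie, golf, hotel, echo, bravo, charlie]
i=0: L=alpha, R=hotel=BASE -> take LEFT -> alpha
i=1: L=india R=india -> agree -> india
i=2: L=alpha, R=charlie=BASE -> take LEFT -> alpha
i=3: L=golf R=golf -> agree -> golf
i=4: L=delta=BASE, R=hotel -> take RIGHT -> hotel
i=5: L=foxtrot, R=echo=BASE -> take LEFT -> foxtrot
i=6: L=bravo R=bravo -> agree -> bravo
i=7: L=india=BASE, R=charlie -> take RIGHT -> charlie

Answer: alpha
india
alpha
golf
hotel
foxtrot
bravo
charlie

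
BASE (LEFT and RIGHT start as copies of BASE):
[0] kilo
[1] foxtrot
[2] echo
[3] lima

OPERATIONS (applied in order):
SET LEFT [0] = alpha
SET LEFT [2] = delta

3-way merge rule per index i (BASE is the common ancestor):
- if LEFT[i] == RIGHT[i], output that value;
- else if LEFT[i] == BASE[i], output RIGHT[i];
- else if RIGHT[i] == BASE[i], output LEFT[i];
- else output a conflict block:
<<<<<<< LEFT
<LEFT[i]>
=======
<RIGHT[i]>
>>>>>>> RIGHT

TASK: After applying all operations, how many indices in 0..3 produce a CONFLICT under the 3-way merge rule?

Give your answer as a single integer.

Final LEFT:  [alpha, foxtrot, delta, lima]
Final RIGHT: [kilo, foxtrot, echo, lima]
i=0: L=alpha, R=kilo=BASE -> take LEFT -> alpha
i=1: L=foxtrot R=foxtrot -> agree -> foxtrot
i=2: L=delta, R=echo=BASE -> take LEFT -> delta
i=3: L=lima R=lima -> agree -> lima
Conflict count: 0

Answer: 0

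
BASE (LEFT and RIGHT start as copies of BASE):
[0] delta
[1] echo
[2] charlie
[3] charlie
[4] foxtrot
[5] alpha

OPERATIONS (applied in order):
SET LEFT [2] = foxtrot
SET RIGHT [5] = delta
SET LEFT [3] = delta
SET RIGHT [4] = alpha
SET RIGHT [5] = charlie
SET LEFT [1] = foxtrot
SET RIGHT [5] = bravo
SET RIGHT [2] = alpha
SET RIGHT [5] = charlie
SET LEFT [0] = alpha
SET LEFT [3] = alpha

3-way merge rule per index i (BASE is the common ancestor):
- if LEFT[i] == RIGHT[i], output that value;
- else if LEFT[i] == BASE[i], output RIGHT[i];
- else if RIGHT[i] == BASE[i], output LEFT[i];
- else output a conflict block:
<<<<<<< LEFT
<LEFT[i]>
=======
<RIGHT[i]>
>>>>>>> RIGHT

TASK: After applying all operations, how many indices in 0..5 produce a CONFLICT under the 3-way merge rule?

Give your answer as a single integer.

Final LEFT:  [alpha, foxtrot, foxtrot, alpha, foxtrot, alpha]
Final RIGHT: [delta, echo, alpha, charlie, alpha, charlie]
i=0: L=alpha, R=delta=BASE -> take LEFT -> alpha
i=1: L=foxtrot, R=echo=BASE -> take LEFT -> foxtrot
i=2: BASE=charlie L=foxtrot R=alpha all differ -> CONFLICT
i=3: L=alpha, R=charlie=BASE -> take LEFT -> alpha
i=4: L=foxtrot=BASE, R=alpha -> take RIGHT -> alpha
i=5: L=alpha=BASE, R=charlie -> take RIGHT -> charlie
Conflict count: 1

Answer: 1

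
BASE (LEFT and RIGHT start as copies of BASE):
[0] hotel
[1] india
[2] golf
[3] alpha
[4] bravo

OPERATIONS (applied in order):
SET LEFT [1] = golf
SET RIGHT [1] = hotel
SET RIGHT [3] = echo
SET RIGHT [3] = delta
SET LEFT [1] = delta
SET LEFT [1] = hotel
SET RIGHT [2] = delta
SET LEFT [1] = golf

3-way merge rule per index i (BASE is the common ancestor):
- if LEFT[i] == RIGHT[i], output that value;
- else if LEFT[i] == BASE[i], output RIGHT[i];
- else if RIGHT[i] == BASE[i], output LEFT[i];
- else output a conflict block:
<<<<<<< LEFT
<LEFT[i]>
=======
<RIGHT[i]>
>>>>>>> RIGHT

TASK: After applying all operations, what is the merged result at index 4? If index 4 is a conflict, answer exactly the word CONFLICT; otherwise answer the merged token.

Answer: bravo

Derivation:
Final LEFT:  [hotel, golf, golf, alpha, bravo]
Final RIGHT: [hotel, hotel, delta, delta, bravo]
i=0: L=hotel R=hotel -> agree -> hotel
i=1: BASE=india L=golf R=hotel all differ -> CONFLICT
i=2: L=golf=BASE, R=delta -> take RIGHT -> delta
i=3: L=alpha=BASE, R=delta -> take RIGHT -> delta
i=4: L=bravo R=bravo -> agree -> bravo
Index 4 -> bravo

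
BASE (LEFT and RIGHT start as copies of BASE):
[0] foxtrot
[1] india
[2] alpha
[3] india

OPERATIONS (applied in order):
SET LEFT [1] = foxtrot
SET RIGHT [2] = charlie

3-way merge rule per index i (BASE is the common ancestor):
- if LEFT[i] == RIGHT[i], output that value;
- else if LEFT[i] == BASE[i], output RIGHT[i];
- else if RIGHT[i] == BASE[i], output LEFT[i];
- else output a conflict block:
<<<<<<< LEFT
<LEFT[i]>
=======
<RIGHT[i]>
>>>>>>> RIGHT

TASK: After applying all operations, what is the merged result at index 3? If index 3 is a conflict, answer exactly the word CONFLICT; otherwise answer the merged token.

Final LEFT:  [foxtrot, foxtrot, alpha, india]
Final RIGHT: [foxtrot, india, charlie, india]
i=0: L=foxtrot R=foxtrot -> agree -> foxtrot
i=1: L=foxtrot, R=india=BASE -> take LEFT -> foxtrot
i=2: L=alpha=BASE, R=charlie -> take RIGHT -> charlie
i=3: L=india R=india -> agree -> india
Index 3 -> india

Answer: india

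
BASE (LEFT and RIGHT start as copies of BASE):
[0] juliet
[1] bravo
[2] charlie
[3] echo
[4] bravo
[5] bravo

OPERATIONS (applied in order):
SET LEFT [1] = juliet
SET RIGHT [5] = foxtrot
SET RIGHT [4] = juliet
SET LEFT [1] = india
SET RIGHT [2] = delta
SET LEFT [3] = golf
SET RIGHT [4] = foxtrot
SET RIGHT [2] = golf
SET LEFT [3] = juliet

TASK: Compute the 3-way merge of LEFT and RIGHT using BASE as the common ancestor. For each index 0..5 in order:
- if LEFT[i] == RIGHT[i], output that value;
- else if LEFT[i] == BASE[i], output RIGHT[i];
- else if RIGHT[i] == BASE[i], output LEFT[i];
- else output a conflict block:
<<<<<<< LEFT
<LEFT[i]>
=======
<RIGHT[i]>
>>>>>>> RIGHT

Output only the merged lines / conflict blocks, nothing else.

Answer: juliet
india
golf
juliet
foxtrot
foxtrot

Derivation:
Final LEFT:  [juliet, india, charlie, juliet, bravo, bravo]
Final RIGHT: [juliet, bravo, golf, echo, foxtrot, foxtrot]
i=0: L=juliet R=juliet -> agree -> juliet
i=1: L=india, R=bravo=BASE -> take LEFT -> india
i=2: L=charlie=BASE, R=golf -> take RIGHT -> golf
i=3: L=juliet, R=echo=BASE -> take LEFT -> juliet
i=4: L=bravo=BASE, R=foxtrot -> take RIGHT -> foxtrot
i=5: L=bravo=BASE, R=foxtrot -> take RIGHT -> foxtrot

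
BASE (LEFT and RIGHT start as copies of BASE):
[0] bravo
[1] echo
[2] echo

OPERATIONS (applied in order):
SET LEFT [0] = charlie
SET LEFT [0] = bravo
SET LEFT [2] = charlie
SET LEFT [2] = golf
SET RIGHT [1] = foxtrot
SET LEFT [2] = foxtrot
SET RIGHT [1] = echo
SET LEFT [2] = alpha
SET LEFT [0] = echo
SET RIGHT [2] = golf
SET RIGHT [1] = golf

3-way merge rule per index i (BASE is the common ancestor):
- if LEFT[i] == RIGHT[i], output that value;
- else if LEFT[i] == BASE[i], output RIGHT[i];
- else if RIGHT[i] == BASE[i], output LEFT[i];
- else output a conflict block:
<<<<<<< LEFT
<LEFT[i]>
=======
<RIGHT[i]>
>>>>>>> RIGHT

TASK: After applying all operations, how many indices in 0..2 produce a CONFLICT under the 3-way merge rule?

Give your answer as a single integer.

Final LEFT:  [echo, echo, alpha]
Final RIGHT: [bravo, golf, golf]
i=0: L=echo, R=bravo=BASE -> take LEFT -> echo
i=1: L=echo=BASE, R=golf -> take RIGHT -> golf
i=2: BASE=echo L=alpha R=golf all differ -> CONFLICT
Conflict count: 1

Answer: 1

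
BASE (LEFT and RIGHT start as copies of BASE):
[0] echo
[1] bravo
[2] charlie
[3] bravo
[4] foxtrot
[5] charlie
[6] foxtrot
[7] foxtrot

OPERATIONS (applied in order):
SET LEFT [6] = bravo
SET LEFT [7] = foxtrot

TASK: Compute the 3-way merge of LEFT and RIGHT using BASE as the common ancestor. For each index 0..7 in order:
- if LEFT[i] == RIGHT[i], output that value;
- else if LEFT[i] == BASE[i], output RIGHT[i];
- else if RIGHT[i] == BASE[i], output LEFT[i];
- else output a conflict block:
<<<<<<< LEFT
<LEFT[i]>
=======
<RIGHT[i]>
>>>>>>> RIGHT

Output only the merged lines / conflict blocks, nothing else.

Final LEFT:  [echo, bravo, charlie, bravo, foxtrot, charlie, bravo, foxtrot]
Final RIGHT: [echo, bravo, charlie, bravo, foxtrot, charlie, foxtrot, foxtrot]
i=0: L=echo R=echo -> agree -> echo
i=1: L=bravo R=bravo -> agree -> bravo
i=2: L=charlie R=charlie -> agree -> charlie
i=3: L=bravo R=bravo -> agree -> bravo
i=4: L=foxtrot R=foxtrot -> agree -> foxtrot
i=5: L=charlie R=charlie -> agree -> charlie
i=6: L=bravo, R=foxtrot=BASE -> take LEFT -> bravo
i=7: L=foxtrot R=foxtrot -> agree -> foxtrot

Answer: echo
bravo
charlie
bravo
foxtrot
charlie
bravo
foxtrot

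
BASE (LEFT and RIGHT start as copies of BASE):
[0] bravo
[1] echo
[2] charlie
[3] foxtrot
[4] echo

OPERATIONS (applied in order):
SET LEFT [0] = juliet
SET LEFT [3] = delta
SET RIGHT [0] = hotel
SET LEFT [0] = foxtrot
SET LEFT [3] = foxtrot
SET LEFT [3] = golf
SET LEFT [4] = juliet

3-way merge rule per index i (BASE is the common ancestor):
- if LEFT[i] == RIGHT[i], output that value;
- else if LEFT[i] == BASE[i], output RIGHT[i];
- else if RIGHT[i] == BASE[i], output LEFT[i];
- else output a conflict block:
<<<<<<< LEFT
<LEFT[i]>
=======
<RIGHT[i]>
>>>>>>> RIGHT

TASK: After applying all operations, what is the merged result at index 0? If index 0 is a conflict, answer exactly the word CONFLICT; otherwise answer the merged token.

Answer: CONFLICT

Derivation:
Final LEFT:  [foxtrot, echo, charlie, golf, juliet]
Final RIGHT: [hotel, echo, charlie, foxtrot, echo]
i=0: BASE=bravo L=foxtrot R=hotel all differ -> CONFLICT
i=1: L=echo R=echo -> agree -> echo
i=2: L=charlie R=charlie -> agree -> charlie
i=3: L=golf, R=foxtrot=BASE -> take LEFT -> golf
i=4: L=juliet, R=echo=BASE -> take LEFT -> juliet
Index 0 -> CONFLICT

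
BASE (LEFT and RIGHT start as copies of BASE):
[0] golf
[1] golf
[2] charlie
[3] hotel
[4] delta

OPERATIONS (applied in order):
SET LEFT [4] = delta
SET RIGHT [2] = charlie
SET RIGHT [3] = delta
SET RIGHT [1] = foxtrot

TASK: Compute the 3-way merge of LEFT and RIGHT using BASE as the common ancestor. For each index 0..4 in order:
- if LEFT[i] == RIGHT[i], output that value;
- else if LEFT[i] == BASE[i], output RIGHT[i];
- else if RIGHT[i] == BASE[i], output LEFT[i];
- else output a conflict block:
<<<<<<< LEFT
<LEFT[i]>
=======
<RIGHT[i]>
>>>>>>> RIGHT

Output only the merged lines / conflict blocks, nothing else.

Answer: golf
foxtrot
charlie
delta
delta

Derivation:
Final LEFT:  [golf, golf, charlie, hotel, delta]
Final RIGHT: [golf, foxtrot, charlie, delta, delta]
i=0: L=golf R=golf -> agree -> golf
i=1: L=golf=BASE, R=foxtrot -> take RIGHT -> foxtrot
i=2: L=charlie R=charlie -> agree -> charlie
i=3: L=hotel=BASE, R=delta -> take RIGHT -> delta
i=4: L=delta R=delta -> agree -> delta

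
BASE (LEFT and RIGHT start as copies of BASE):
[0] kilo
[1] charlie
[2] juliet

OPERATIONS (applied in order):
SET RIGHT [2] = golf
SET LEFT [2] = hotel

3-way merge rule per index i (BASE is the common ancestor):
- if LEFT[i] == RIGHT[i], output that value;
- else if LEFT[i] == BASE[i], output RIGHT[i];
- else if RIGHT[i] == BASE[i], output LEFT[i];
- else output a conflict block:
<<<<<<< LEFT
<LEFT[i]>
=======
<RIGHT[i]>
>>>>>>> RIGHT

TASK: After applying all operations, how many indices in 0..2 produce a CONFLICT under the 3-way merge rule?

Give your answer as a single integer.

Final LEFT:  [kilo, charlie, hotel]
Final RIGHT: [kilo, charlie, golf]
i=0: L=kilo R=kilo -> agree -> kilo
i=1: L=charlie R=charlie -> agree -> charlie
i=2: BASE=juliet L=hotel R=golf all differ -> CONFLICT
Conflict count: 1

Answer: 1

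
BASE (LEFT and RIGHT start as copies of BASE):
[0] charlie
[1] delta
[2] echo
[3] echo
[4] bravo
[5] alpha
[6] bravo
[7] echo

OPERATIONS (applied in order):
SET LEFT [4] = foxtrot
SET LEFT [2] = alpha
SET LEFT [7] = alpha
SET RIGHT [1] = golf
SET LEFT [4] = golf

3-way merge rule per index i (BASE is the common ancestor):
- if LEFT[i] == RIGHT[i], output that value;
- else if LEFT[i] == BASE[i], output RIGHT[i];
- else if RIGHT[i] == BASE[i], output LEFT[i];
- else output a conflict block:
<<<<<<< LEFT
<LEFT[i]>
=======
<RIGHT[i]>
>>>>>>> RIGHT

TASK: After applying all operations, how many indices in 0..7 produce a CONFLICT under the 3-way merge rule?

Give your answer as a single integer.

Final LEFT:  [charlie, delta, alpha, echo, golf, alpha, bravo, alpha]
Final RIGHT: [charlie, golf, echo, echo, bravo, alpha, bravo, echo]
i=0: L=charlie R=charlie -> agree -> charlie
i=1: L=delta=BASE, R=golf -> take RIGHT -> golf
i=2: L=alpha, R=echo=BASE -> take LEFT -> alpha
i=3: L=echo R=echo -> agree -> echo
i=4: L=golf, R=bravo=BASE -> take LEFT -> golf
i=5: L=alpha R=alpha -> agree -> alpha
i=6: L=bravo R=bravo -> agree -> bravo
i=7: L=alpha, R=echo=BASE -> take LEFT -> alpha
Conflict count: 0

Answer: 0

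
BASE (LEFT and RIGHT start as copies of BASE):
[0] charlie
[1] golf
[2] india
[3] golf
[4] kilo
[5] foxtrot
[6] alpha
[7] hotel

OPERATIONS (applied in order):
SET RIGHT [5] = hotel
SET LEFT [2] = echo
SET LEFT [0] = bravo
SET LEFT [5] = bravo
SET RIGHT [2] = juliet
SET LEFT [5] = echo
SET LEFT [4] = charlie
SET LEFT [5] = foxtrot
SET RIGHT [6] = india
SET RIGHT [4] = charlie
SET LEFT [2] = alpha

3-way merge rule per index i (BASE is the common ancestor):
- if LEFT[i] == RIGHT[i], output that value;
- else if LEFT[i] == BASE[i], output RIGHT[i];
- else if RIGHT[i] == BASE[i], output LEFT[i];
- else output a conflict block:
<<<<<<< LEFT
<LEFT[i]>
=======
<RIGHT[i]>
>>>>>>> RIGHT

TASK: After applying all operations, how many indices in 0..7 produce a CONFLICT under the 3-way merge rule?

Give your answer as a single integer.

Answer: 1

Derivation:
Final LEFT:  [bravo, golf, alpha, golf, charlie, foxtrot, alpha, hotel]
Final RIGHT: [charlie, golf, juliet, golf, charlie, hotel, india, hotel]
i=0: L=bravo, R=charlie=BASE -> take LEFT -> bravo
i=1: L=golf R=golf -> agree -> golf
i=2: BASE=india L=alpha R=juliet all differ -> CONFLICT
i=3: L=golf R=golf -> agree -> golf
i=4: L=charlie R=charlie -> agree -> charlie
i=5: L=foxtrot=BASE, R=hotel -> take RIGHT -> hotel
i=6: L=alpha=BASE, R=india -> take RIGHT -> india
i=7: L=hotel R=hotel -> agree -> hotel
Conflict count: 1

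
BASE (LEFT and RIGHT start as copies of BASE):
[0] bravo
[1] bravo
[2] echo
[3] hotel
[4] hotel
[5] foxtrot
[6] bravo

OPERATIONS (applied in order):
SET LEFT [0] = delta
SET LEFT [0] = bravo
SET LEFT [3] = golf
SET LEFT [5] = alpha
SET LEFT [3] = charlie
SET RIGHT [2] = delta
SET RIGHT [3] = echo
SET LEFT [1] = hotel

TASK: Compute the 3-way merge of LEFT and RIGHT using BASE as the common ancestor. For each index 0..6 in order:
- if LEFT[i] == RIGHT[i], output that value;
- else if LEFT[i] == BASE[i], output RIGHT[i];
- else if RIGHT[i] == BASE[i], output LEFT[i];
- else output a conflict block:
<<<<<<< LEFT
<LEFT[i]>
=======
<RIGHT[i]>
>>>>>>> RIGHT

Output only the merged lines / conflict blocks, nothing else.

Answer: bravo
hotel
delta
<<<<<<< LEFT
charlie
=======
echo
>>>>>>> RIGHT
hotel
alpha
bravo

Derivation:
Final LEFT:  [bravo, hotel, echo, charlie, hotel, alpha, bravo]
Final RIGHT: [bravo, bravo, delta, echo, hotel, foxtrot, bravo]
i=0: L=bravo R=bravo -> agree -> bravo
i=1: L=hotel, R=bravo=BASE -> take LEFT -> hotel
i=2: L=echo=BASE, R=delta -> take RIGHT -> delta
i=3: BASE=hotel L=charlie R=echo all differ -> CONFLICT
i=4: L=hotel R=hotel -> agree -> hotel
i=5: L=alpha, R=foxtrot=BASE -> take LEFT -> alpha
i=6: L=bravo R=bravo -> agree -> bravo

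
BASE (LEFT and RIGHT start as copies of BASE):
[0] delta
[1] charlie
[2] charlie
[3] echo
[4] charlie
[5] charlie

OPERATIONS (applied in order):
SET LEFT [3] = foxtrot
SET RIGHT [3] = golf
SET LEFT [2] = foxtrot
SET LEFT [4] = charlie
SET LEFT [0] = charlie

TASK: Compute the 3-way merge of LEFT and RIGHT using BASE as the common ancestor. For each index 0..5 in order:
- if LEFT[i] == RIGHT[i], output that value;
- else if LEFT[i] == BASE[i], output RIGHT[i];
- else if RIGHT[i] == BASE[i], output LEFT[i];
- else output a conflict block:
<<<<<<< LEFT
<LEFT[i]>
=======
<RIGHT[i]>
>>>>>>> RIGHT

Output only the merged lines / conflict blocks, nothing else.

Final LEFT:  [charlie, charlie, foxtrot, foxtrot, charlie, charlie]
Final RIGHT: [delta, charlie, charlie, golf, charlie, charlie]
i=0: L=charlie, R=delta=BASE -> take LEFT -> charlie
i=1: L=charlie R=charlie -> agree -> charlie
i=2: L=foxtrot, R=charlie=BASE -> take LEFT -> foxtrot
i=3: BASE=echo L=foxtrot R=golf all differ -> CONFLICT
i=4: L=charlie R=charlie -> agree -> charlie
i=5: L=charlie R=charlie -> agree -> charlie

Answer: charlie
charlie
foxtrot
<<<<<<< LEFT
foxtrot
=======
golf
>>>>>>> RIGHT
charlie
charlie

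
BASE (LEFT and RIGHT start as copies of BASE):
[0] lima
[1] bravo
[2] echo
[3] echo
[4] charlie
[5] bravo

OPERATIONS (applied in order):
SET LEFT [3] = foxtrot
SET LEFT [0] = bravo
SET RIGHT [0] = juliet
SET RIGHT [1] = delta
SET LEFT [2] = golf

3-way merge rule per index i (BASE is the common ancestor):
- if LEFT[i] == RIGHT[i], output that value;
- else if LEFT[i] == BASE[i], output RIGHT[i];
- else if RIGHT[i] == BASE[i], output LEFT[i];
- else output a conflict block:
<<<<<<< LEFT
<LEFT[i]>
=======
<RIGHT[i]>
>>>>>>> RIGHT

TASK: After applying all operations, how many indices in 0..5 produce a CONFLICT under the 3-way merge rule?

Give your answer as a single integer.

Answer: 1

Derivation:
Final LEFT:  [bravo, bravo, golf, foxtrot, charlie, bravo]
Final RIGHT: [juliet, delta, echo, echo, charlie, bravo]
i=0: BASE=lima L=bravo R=juliet all differ -> CONFLICT
i=1: L=bravo=BASE, R=delta -> take RIGHT -> delta
i=2: L=golf, R=echo=BASE -> take LEFT -> golf
i=3: L=foxtrot, R=echo=BASE -> take LEFT -> foxtrot
i=4: L=charlie R=charlie -> agree -> charlie
i=5: L=bravo R=bravo -> agree -> bravo
Conflict count: 1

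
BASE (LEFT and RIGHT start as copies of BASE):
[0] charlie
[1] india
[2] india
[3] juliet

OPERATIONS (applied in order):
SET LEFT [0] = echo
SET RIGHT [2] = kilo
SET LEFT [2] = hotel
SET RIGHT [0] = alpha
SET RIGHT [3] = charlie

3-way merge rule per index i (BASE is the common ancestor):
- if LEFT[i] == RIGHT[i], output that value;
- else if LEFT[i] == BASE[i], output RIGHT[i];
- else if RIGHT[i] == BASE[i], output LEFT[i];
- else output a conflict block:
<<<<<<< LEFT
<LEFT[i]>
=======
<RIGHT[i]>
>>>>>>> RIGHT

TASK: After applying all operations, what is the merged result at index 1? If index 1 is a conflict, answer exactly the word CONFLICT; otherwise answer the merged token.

Answer: india

Derivation:
Final LEFT:  [echo, india, hotel, juliet]
Final RIGHT: [alpha, india, kilo, charlie]
i=0: BASE=charlie L=echo R=alpha all differ -> CONFLICT
i=1: L=india R=india -> agree -> india
i=2: BASE=india L=hotel R=kilo all differ -> CONFLICT
i=3: L=juliet=BASE, R=charlie -> take RIGHT -> charlie
Index 1 -> india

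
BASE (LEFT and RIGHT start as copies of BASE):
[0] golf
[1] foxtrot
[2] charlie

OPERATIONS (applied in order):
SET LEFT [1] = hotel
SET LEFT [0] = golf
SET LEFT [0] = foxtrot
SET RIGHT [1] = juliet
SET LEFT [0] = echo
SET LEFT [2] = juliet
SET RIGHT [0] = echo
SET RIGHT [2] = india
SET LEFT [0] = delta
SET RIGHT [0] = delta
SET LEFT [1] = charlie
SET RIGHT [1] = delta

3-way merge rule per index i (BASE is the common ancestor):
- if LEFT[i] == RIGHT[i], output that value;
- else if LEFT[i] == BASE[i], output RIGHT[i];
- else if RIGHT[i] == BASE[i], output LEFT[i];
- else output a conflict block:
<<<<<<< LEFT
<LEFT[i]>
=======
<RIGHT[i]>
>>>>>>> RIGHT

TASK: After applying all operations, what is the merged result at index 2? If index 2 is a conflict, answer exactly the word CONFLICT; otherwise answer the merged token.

Answer: CONFLICT

Derivation:
Final LEFT:  [delta, charlie, juliet]
Final RIGHT: [delta, delta, india]
i=0: L=delta R=delta -> agree -> delta
i=1: BASE=foxtrot L=charlie R=delta all differ -> CONFLICT
i=2: BASE=charlie L=juliet R=india all differ -> CONFLICT
Index 2 -> CONFLICT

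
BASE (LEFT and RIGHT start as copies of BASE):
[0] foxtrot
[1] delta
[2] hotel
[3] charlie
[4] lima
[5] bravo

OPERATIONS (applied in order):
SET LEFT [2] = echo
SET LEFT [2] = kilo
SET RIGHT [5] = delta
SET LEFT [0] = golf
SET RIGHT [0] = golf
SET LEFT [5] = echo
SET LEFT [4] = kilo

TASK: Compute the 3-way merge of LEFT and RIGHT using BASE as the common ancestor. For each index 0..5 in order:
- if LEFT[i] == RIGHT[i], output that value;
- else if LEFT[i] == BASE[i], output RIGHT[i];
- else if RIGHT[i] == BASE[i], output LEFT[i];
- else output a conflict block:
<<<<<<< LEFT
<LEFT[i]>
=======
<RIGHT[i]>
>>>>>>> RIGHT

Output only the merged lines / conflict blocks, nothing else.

Final LEFT:  [golf, delta, kilo, charlie, kilo, echo]
Final RIGHT: [golf, delta, hotel, charlie, lima, delta]
i=0: L=golf R=golf -> agree -> golf
i=1: L=delta R=delta -> agree -> delta
i=2: L=kilo, R=hotel=BASE -> take LEFT -> kilo
i=3: L=charlie R=charlie -> agree -> charlie
i=4: L=kilo, R=lima=BASE -> take LEFT -> kilo
i=5: BASE=bravo L=echo R=delta all differ -> CONFLICT

Answer: golf
delta
kilo
charlie
kilo
<<<<<<< LEFT
echo
=======
delta
>>>>>>> RIGHT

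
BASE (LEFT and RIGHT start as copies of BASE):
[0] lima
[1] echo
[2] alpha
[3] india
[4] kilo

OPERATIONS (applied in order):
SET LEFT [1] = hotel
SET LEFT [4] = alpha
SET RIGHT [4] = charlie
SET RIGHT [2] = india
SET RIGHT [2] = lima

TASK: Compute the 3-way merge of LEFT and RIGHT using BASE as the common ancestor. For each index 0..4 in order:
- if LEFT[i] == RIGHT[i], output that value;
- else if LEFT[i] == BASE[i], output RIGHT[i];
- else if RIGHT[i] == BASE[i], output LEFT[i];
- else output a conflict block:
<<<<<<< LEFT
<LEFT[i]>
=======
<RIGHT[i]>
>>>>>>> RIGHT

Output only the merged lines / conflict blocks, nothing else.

Final LEFT:  [lima, hotel, alpha, india, alpha]
Final RIGHT: [lima, echo, lima, india, charlie]
i=0: L=lima R=lima -> agree -> lima
i=1: L=hotel, R=echo=BASE -> take LEFT -> hotel
i=2: L=alpha=BASE, R=lima -> take RIGHT -> lima
i=3: L=india R=india -> agree -> india
i=4: BASE=kilo L=alpha R=charlie all differ -> CONFLICT

Answer: lima
hotel
lima
india
<<<<<<< LEFT
alpha
=======
charlie
>>>>>>> RIGHT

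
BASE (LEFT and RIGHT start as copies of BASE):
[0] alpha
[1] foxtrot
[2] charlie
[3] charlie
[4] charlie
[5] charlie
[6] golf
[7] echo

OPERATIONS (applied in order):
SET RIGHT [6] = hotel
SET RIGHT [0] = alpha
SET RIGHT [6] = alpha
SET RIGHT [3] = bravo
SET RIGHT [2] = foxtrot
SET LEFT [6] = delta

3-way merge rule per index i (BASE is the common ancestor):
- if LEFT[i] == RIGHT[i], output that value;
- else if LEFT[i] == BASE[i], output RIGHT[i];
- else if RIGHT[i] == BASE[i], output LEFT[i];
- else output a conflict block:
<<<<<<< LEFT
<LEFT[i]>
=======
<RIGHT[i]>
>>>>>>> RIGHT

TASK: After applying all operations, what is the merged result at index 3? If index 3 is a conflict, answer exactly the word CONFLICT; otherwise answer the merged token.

Final LEFT:  [alpha, foxtrot, charlie, charlie, charlie, charlie, delta, echo]
Final RIGHT: [alpha, foxtrot, foxtrot, bravo, charlie, charlie, alpha, echo]
i=0: L=alpha R=alpha -> agree -> alpha
i=1: L=foxtrot R=foxtrot -> agree -> foxtrot
i=2: L=charlie=BASE, R=foxtrot -> take RIGHT -> foxtrot
i=3: L=charlie=BASE, R=bravo -> take RIGHT -> bravo
i=4: L=charlie R=charlie -> agree -> charlie
i=5: L=charlie R=charlie -> agree -> charlie
i=6: BASE=golf L=delta R=alpha all differ -> CONFLICT
i=7: L=echo R=echo -> agree -> echo
Index 3 -> bravo

Answer: bravo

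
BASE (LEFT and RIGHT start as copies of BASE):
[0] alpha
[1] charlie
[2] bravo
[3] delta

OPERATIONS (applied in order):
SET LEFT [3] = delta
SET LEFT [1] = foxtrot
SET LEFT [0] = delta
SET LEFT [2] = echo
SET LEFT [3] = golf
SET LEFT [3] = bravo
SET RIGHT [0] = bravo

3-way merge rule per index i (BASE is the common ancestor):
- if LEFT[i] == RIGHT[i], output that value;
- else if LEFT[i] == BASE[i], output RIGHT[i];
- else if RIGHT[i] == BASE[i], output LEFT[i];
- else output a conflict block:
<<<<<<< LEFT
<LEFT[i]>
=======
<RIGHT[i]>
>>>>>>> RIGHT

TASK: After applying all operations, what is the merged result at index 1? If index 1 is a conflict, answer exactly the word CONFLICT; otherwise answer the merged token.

Answer: foxtrot

Derivation:
Final LEFT:  [delta, foxtrot, echo, bravo]
Final RIGHT: [bravo, charlie, bravo, delta]
i=0: BASE=alpha L=delta R=bravo all differ -> CONFLICT
i=1: L=foxtrot, R=charlie=BASE -> take LEFT -> foxtrot
i=2: L=echo, R=bravo=BASE -> take LEFT -> echo
i=3: L=bravo, R=delta=BASE -> take LEFT -> bravo
Index 1 -> foxtrot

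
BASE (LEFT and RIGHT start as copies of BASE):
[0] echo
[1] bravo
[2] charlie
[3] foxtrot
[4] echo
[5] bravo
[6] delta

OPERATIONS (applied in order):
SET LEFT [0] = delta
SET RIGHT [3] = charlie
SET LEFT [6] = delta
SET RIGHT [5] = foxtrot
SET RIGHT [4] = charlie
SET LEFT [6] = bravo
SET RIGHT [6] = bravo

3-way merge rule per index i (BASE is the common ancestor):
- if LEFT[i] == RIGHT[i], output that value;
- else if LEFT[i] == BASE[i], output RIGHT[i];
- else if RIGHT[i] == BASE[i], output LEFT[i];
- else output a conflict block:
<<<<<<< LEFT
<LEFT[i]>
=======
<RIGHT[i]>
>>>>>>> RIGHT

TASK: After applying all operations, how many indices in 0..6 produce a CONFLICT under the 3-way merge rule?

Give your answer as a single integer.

Answer: 0

Derivation:
Final LEFT:  [delta, bravo, charlie, foxtrot, echo, bravo, bravo]
Final RIGHT: [echo, bravo, charlie, charlie, charlie, foxtrot, bravo]
i=0: L=delta, R=echo=BASE -> take LEFT -> delta
i=1: L=bravo R=bravo -> agree -> bravo
i=2: L=charlie R=charlie -> agree -> charlie
i=3: L=foxtrot=BASE, R=charlie -> take RIGHT -> charlie
i=4: L=echo=BASE, R=charlie -> take RIGHT -> charlie
i=5: L=bravo=BASE, R=foxtrot -> take RIGHT -> foxtrot
i=6: L=bravo R=bravo -> agree -> bravo
Conflict count: 0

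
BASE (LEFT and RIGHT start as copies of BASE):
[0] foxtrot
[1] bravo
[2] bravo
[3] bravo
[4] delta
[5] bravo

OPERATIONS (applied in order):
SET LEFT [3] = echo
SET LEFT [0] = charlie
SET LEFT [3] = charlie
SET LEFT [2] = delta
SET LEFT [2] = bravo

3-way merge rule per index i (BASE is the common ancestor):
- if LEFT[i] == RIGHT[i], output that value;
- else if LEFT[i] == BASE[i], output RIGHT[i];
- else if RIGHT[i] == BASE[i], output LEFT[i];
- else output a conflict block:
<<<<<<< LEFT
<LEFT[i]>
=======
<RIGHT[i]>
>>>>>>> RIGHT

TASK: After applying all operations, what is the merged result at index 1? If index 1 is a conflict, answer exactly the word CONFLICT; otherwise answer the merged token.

Answer: bravo

Derivation:
Final LEFT:  [charlie, bravo, bravo, charlie, delta, bravo]
Final RIGHT: [foxtrot, bravo, bravo, bravo, delta, bravo]
i=0: L=charlie, R=foxtrot=BASE -> take LEFT -> charlie
i=1: L=bravo R=bravo -> agree -> bravo
i=2: L=bravo R=bravo -> agree -> bravo
i=3: L=charlie, R=bravo=BASE -> take LEFT -> charlie
i=4: L=delta R=delta -> agree -> delta
i=5: L=bravo R=bravo -> agree -> bravo
Index 1 -> bravo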